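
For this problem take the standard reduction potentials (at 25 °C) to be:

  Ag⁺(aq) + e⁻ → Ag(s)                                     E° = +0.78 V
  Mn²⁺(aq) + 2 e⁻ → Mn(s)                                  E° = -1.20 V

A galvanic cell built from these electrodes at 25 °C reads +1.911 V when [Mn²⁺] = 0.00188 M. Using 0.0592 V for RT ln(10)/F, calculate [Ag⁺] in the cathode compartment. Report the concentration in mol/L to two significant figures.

0.0030 M

Ag⁺/Ag is the cathode, Mn²⁺/Mn the anode: E°cell = +1.98 V, n = 2.
Overall reaction: 2 Ag⁺(aq) + Mn(s) → 2 Ag(s) + Mn²⁺(aq); Q = [Mn²⁺]^1/[Ag⁺]^2.
From E = E° − (0.0592/n) log Q: log Q = (E° − E)·n/0.0592 = (+1.98 − (+1.911))·2/0.0592 = 2.3311.
So 2·log[Ag⁺] = 1·log(0.00188) − log Q = -2.7258 − (2.3311) = -5.0569; log[Ag⁺] = -5.0569 / 2 = -2.5284; [Ag⁺] = 10^(-2.5284) ≈ 0.0030 M.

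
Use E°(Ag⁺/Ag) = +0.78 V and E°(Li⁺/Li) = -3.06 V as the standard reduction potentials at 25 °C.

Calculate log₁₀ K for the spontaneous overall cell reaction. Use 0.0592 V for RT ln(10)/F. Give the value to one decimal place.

64.9

Cathode: Ag⁺/Ag; anode: Li⁺/Li. E°cell = +3.84 V, n = 1.
log K = nE°cell / 0.0592 = (1)(+3.84) / 0.0592 = 64.9.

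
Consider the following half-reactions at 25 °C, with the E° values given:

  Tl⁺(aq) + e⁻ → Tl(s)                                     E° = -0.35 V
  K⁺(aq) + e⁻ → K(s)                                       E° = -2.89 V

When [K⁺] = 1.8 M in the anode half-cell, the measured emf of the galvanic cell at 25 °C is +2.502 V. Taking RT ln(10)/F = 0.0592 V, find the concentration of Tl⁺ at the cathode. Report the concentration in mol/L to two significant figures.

0.41 M

Tl⁺/Tl is the cathode, K⁺/K the anode: E°cell = +2.54 V, n = 1.
Overall reaction: Tl⁺(aq) + K(s) → Tl(s) + K⁺(aq); Q = [K⁺]^1/[Tl⁺]^1.
From E = E° − (0.0592/n) log Q: log Q = (E° − E)·n/0.0592 = (+2.54 − (+2.502))·1/0.0592 = 0.6419.
So 1·log[Tl⁺] = 1·log(1.8) − log Q = 0.2553 − (0.6419) = -0.3866; [Tl⁺] = 10^(-0.3866) ≈ 0.41 M.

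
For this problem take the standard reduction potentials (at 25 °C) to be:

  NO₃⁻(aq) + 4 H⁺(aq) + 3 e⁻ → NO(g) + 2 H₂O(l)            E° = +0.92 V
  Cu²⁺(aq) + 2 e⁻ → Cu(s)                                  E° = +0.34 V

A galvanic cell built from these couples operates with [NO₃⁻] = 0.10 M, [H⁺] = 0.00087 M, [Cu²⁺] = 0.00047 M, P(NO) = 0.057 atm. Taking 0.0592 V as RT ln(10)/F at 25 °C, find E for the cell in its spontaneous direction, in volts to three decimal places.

+0.442 V

NO₃⁻/NO is the cathode (higher E°), Cu²⁺/Cu the anode: E°cell = +0.92 − (+0.34) = +0.58 V, n = 6.
Overall: 2 NO₃⁻(aq) + 8 H⁺(aq) + 3 Cu(s) → 2 NO(g) + 4 H₂O(l) + 3 Cu²⁺(aq)
Q = P(NO)^2·[Cu²⁺]^3 / ([NO₃⁻]^2·[H⁺]^8); log Q = 14.012.
E = E° − (0.0592/n) log Q = +0.58 − (0.0592/6)(14.012) = +0.442 V.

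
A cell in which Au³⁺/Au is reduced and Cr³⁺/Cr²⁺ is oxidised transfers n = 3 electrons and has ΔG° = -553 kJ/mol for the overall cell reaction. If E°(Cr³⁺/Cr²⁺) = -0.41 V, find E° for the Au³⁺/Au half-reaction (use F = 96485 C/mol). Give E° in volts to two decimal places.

E°cell = −ΔG°/(nF) = −(-553×10³)/((3)(96485)) = +1.910 V.
Since Au³⁺/Au is the cathode and Cr³⁺/Cr²⁺ the anode, E°cell = E°(Au³⁺/Au) − E°(Cr³⁺/Cr²⁺).
So E°(Au³⁺/Au) = E°cell + E°(Cr³⁺/Cr²⁺) = +1.910 + (-0.41) = +1.50 V.

+1.50 V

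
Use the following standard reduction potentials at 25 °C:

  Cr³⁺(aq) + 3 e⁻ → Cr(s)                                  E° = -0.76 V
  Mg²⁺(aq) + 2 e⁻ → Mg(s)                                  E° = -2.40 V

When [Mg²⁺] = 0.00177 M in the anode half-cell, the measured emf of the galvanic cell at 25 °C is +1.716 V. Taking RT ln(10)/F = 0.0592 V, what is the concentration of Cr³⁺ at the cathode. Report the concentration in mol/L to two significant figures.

Cr³⁺/Cr is the cathode, Mg²⁺/Mg the anode: E°cell = +1.64 V, n = 6.
Overall reaction: 2 Cr³⁺(aq) + 3 Mg(s) → 2 Cr(s) + 3 Mg²⁺(aq); Q = [Mg²⁺]^3/[Cr³⁺]^2.
From E = E° − (0.0592/n) log Q: log Q = (E° − E)·n/0.0592 = (+1.64 − (+1.716))·6/0.0592 = -7.7027.
So 2·log[Cr³⁺] = 3·log(0.00177) − log Q = -8.2561 − (-7.7027) = -0.5534; log[Cr³⁺] = -0.5534 / 2 = -0.2767; [Cr³⁺] = 10^(-0.2767) ≈ 0.53 M.

0.53 M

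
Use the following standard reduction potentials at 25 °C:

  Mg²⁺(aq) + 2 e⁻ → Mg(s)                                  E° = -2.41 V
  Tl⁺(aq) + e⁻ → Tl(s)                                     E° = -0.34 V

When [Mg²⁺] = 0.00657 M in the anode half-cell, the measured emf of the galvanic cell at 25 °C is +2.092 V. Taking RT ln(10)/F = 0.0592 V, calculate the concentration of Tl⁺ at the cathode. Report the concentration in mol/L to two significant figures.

Tl⁺/Tl is the cathode, Mg²⁺/Mg the anode: E°cell = +2.07 V, n = 2.
Overall reaction: 2 Tl⁺(aq) + Mg(s) → 2 Tl(s) + Mg²⁺(aq); Q = [Mg²⁺]^1/[Tl⁺]^2.
From E = E° − (0.0592/n) log Q: log Q = (E° − E)·n/0.0592 = (+2.07 − (+2.092))·2/0.0592 = -0.7432.
So 2·log[Tl⁺] = 1·log(0.00657) − log Q = -2.1824 − (-0.7432) = -1.4392; log[Tl⁺] = -1.4392 / 2 = -0.7196; [Tl⁺] = 10^(-0.7196) ≈ 0.19 M.

0.19 M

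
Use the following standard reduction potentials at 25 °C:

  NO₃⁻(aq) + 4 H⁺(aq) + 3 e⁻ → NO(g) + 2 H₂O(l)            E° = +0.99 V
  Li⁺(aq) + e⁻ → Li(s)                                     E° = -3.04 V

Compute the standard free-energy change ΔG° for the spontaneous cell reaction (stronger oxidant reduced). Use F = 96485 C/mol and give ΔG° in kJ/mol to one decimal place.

NO₃⁻/NO (E° = +0.99 V) is the cathode; Li⁺/Li (E° = -3.04 V) is the anode, so E°cell = +4.03 V.
Balancing electrons gives n = 3 (lcm of 3 and 1).
ΔG° = −nFE° = −(3)(96485)(+4.03) = -1,166,504 J = -1166.5 kJ/mol.

-1166.5 kJ/mol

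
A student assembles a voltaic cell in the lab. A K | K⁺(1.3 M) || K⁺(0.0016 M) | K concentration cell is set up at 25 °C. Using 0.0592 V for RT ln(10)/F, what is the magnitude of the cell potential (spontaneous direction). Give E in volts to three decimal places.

For a concentration cell E°cell = 0. The 1.3 M side is the cathode (reduction is favoured where [K⁺] is higher).
With n = 1, E = −(0.0592/1) log([K⁺]ₐₙ/[K⁺]꜀ₐₜ) = −(0.0592/1) log(0.0016/1.3) = −(0.0592/1)(-2.910) = +0.172 V.

+0.172 V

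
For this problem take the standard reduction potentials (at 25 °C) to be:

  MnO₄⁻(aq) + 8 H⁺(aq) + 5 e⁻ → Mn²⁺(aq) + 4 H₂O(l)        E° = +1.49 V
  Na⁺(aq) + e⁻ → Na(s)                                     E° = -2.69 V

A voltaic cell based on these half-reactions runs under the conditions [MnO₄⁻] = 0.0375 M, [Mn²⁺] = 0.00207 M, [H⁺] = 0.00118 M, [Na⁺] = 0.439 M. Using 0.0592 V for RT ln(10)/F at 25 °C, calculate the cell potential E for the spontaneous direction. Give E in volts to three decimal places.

MnO₄⁻/Mn²⁺ is the cathode (higher E°), Na⁺/Na the anode: E°cell = +1.49 − (-2.69) = +4.18 V, n = 5.
Overall: MnO₄⁻(aq) + 8 H⁺(aq) + 5 Na(s) → Mn²⁺(aq) + 4 H₂O(l) + 5 Na⁺(aq)
Q = [Mn²⁺]·[Na⁺]^5 / ([MnO₄⁻]·[H⁺]^8); log Q = 20.379.
E = E° − (0.0592/n) log Q = +4.18 − (0.0592/5)(20.379) = +3.939 V.

+3.939 V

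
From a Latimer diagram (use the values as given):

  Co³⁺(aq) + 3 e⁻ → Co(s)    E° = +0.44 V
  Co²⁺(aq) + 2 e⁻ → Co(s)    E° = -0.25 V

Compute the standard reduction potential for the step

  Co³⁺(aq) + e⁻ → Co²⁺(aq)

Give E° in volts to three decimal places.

Sequential free energies add, so n₃E°₃ = n₁E°₁ + n₂E°₂.
With n₃ = 3, and the known step contributing 2×(-0.25) V, the unknown satisfies 1·E° = 3×(+0.44) − 2×(-0.25) = +1.820.
E° = +1.820 / 1 = +1.820 V.

+1.820 V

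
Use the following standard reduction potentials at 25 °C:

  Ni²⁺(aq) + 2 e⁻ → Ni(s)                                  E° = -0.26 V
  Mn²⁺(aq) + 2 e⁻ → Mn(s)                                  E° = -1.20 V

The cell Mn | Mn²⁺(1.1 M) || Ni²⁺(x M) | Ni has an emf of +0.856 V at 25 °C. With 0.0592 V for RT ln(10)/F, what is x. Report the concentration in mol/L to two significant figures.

Ni²⁺/Ni is the cathode, Mn²⁺/Mn the anode: E°cell = +0.94 V, n = 2.
Overall reaction: Ni²⁺(aq) + Mn(s) → Ni(s) + Mn²⁺(aq); Q = [Mn²⁺]^1/[Ni²⁺]^1.
From E = E° − (0.0592/n) log Q: log Q = (E° − E)·n/0.0592 = (+0.94 − (+0.856))·2/0.0592 = 2.8378.
So 1·log[Ni²⁺] = 1·log(1.1) − log Q = 0.0414 − (2.8378) = -2.7964; [Ni²⁺] = 10^(-2.7964) ≈ 0.0016 M.

0.0016 M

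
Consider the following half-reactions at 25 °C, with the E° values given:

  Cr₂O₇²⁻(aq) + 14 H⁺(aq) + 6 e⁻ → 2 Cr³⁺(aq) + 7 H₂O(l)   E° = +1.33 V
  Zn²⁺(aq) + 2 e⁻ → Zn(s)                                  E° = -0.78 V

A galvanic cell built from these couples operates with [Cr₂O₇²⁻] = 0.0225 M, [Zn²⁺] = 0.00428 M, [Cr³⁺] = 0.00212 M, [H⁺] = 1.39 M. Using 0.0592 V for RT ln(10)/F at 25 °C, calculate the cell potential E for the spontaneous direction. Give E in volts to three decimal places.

+2.236 V

Cr₂O₇²⁻/Cr³⁺ is the cathode (higher E°), Zn²⁺/Zn the anode: E°cell = +1.33 − (-0.78) = +2.11 V, n = 6.
Overall: Cr₂O₇²⁻(aq) + 14 H⁺(aq) + 3 Zn(s) → 2 Cr³⁺(aq) + 7 H₂O(l) + 3 Zn²⁺(aq)
Q = [Cr³⁺]^2·[Zn²⁺]^3 / ([Cr₂O₇²⁻]·[H⁺]^14); log Q = -12.807.
E = E° − (0.0592/n) log Q = +2.11 − (0.0592/6)(-12.807) = +2.236 V.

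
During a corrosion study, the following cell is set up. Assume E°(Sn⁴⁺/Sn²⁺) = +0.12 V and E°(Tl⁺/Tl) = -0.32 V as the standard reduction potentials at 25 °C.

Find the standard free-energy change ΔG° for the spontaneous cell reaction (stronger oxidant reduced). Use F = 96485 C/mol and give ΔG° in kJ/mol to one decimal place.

Sn⁴⁺/Sn²⁺ (E° = +0.12 V) is the cathode; Tl⁺/Tl (E° = -0.32 V) is the anode, so E°cell = +0.44 V.
Balancing electrons gives n = 2 (lcm of 2 and 1).
ΔG° = −nFE° = −(2)(96485)(+0.44) = -84,907 J = -84.9 kJ/mol.

-84.9 kJ/mol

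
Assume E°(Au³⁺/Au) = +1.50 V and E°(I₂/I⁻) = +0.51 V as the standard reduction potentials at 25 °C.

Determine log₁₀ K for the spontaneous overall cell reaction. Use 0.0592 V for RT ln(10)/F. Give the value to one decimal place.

Cathode: Au³⁺/Au; anode: I₂/I⁻. E°cell = +0.99 V, n = 6.
log K = nE°cell / 0.0592 = (6)(+0.99) / 0.0592 = 100.3.

100.3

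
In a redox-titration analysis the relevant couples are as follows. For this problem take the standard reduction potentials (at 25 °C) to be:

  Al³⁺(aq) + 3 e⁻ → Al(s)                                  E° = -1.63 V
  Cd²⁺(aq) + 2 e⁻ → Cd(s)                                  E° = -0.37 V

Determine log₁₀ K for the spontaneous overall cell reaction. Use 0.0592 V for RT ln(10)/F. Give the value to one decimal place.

Cathode: Cd²⁺/Cd; anode: Al³⁺/Al. E°cell = +1.26 V, n = 6.
log K = nE°cell / 0.0592 = (6)(+1.26) / 0.0592 = 127.7.

127.7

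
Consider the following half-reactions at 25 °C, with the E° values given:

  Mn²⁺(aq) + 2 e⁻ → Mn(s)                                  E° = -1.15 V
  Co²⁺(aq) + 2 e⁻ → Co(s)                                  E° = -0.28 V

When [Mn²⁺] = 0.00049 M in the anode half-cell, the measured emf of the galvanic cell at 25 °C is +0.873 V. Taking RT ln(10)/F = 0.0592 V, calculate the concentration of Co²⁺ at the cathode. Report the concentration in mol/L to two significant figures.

Co²⁺/Co is the cathode, Mn²⁺/Mn the anode: E°cell = +0.87 V, n = 2.
Overall reaction: Co²⁺(aq) + Mn(s) → Co(s) + Mn²⁺(aq); Q = [Mn²⁺]^1/[Co²⁺]^1.
From E = E° − (0.0592/n) log Q: log Q = (E° − E)·n/0.0592 = (+0.87 − (+0.873))·2/0.0592 = -0.1014.
So 1·log[Co²⁺] = 1·log(0.00049) − log Q = -3.3098 − (-0.1014) = -3.2084; [Co²⁺] = 10^(-3.2084) ≈ 0.00062 M.

0.00062 M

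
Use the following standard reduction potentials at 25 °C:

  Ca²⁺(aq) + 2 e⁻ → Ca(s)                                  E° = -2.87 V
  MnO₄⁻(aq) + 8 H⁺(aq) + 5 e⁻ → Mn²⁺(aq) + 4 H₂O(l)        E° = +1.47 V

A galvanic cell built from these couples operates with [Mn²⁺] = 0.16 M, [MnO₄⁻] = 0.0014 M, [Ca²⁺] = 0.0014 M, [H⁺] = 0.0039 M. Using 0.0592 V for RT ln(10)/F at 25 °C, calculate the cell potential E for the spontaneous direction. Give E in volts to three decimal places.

MnO₄⁻/Mn²⁺ is the cathode (higher E°), Ca²⁺/Ca the anode: E°cell = +1.47 − (-2.87) = +4.34 V, n = 10.
Overall: 2 MnO₄⁻(aq) + 16 H⁺(aq) + 5 Ca(s) → 2 Mn²⁺(aq) + 8 H₂O(l) + 5 Ca²⁺(aq)
Q = [Mn²⁺]^2·[Ca²⁺]^5 / ([MnO₄⁻]^2·[H⁺]^16); log Q = 28.390.
E = E° − (0.0592/n) log Q = +4.34 − (0.0592/10)(28.390) = +4.172 V.

+4.172 V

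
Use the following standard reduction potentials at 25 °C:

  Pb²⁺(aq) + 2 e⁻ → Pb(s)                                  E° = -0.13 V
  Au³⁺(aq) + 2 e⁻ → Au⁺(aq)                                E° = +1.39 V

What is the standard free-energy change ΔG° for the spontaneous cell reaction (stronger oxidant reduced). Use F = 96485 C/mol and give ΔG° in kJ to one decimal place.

Au³⁺/Au⁺ (E° = +1.39 V) is the cathode; Pb²⁺/Pb (E° = -0.13 V) is the anode, so E°cell = +1.52 V.
Balancing electrons gives n = 2 (lcm of 2 and 2).
ΔG° = −nFE° = −(2)(96485)(+1.52) = -293,314 J = -293.3 kJ.

-293.3 kJ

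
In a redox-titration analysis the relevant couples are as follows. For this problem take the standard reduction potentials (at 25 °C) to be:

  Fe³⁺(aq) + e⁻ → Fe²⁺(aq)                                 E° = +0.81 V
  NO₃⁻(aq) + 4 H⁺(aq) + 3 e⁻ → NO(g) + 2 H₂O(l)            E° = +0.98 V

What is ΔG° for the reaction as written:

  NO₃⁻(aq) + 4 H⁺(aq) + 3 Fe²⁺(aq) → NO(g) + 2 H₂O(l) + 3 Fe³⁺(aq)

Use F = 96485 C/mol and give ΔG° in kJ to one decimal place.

-49.2 kJ

As written, NO₃⁻/NO is reduced (cathode) and Fe³⁺/Fe²⁺ is oxidised (anode), so E°cell = (+0.98) − (+0.81) = +0.17 V.
Balancing electrons gives n = 3.
ΔG° = −nFE° = −(3)(96485)(+0.17) = -49,207 J = -49.2 kJ.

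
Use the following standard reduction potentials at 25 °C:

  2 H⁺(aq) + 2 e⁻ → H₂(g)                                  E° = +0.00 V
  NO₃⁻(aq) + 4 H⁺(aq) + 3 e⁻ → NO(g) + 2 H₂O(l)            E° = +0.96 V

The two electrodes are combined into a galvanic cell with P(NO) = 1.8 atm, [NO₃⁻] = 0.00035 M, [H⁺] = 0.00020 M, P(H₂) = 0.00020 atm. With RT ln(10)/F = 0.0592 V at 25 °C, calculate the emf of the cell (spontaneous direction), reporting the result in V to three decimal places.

+0.704 V

NO₃⁻/NO is the cathode (higher E°), H⁺/H₂ the anode: E°cell = +0.96 − (+0.00) = +0.96 V, n = 6.
Overall: 2 NO₃⁻(aq) + 2 H⁺(aq) + 3 H₂(g) → 2 NO(g) + 4 H₂O(l)
Q = P(NO)^2 / ([NO₃⁻]^2·[H⁺]^2·P(H₂)^3); log Q = 25.917.
E = E° − (0.0592/n) log Q = +0.96 − (0.0592/6)(25.917) = +0.704 V.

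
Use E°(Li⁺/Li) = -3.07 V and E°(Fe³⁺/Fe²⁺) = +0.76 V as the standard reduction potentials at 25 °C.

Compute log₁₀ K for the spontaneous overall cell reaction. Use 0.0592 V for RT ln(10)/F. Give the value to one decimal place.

Cathode: Fe³⁺/Fe²⁺; anode: Li⁺/Li. E°cell = +3.83 V, n = 1.
log K = nE°cell / 0.0592 = (1)(+3.83) / 0.0592 = 64.7.

64.7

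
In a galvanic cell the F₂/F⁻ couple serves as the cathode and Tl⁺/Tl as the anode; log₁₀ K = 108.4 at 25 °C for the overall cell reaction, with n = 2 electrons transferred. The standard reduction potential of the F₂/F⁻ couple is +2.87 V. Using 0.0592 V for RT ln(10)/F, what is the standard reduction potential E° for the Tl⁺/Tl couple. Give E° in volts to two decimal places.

-0.34 V

E°cell = (0.0592/n)·log K = (0.0592/2)(108.4) = +3.209 V.
Since F₂/F⁻ is the cathode and Tl⁺/Tl the anode, E°cell = E°(F₂/F⁻) − E°(Tl⁺/Tl).
So E°(Tl⁺/Tl) = E°(F₂/F⁻) − E°cell = (+2.87) − (+3.209) = -0.34 V.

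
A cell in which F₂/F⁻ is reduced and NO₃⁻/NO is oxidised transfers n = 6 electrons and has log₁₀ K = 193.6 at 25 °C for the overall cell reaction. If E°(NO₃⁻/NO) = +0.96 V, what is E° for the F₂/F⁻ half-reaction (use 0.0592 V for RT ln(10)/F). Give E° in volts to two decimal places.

+2.87 V

E°cell = (0.0592/n)·log K = (0.0592/6)(193.6) = +1.910 V.
Since F₂/F⁻ is the cathode and NO₃⁻/NO the anode, E°cell = E°(F₂/F⁻) − E°(NO₃⁻/NO).
So E°(F₂/F⁻) = E°cell + E°(NO₃⁻/NO) = +1.910 + (+0.96) = +2.87 V.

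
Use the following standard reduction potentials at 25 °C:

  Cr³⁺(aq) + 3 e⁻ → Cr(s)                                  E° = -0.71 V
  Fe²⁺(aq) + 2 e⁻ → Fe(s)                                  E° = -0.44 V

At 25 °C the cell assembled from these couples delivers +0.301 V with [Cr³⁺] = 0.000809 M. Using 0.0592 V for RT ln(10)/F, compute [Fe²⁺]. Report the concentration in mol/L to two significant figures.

Fe²⁺/Fe is the cathode, Cr³⁺/Cr the anode: E°cell = +0.27 V, n = 6.
Overall reaction: 3 Fe²⁺(aq) + 2 Cr(s) → 3 Fe(s) + 2 Cr³⁺(aq); Q = [Cr³⁺]^2/[Fe²⁺]^3.
From E = E° − (0.0592/n) log Q: log Q = (E° − E)·n/0.0592 = (+0.27 − (+0.301))·6/0.0592 = -3.1419.
So 3·log[Fe²⁺] = 2·log(0.000809) − log Q = -6.1841 − (-3.1419) = -3.0422; log[Fe²⁺] = -3.0422 / 3 = -1.0141; [Fe²⁺] = 10^(-1.0141) ≈ 0.097 M.

0.097 M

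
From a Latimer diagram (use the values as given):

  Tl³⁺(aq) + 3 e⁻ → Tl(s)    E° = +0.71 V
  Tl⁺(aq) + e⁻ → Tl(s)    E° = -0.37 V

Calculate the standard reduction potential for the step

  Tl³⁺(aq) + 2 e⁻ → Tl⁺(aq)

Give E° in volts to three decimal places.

+1.250 V

Sequential free energies add, so n₃E°₃ = n₁E°₁ + n₂E°₂.
With n₃ = 3, and the known step contributing 1×(-0.37) V, the unknown satisfies 2·E° = 3×(+0.71) − 1×(-0.37) = +2.500.
E° = +2.500 / 2 = +1.250 V.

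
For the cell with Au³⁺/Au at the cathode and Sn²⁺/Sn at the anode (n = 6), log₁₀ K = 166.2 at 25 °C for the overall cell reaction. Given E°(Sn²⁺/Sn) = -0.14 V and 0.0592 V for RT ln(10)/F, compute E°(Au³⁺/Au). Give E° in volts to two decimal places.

+1.50 V

E°cell = (0.0592/n)·log K = (0.0592/6)(166.2) = +1.640 V.
Since Au³⁺/Au is the cathode and Sn²⁺/Sn the anode, E°cell = E°(Au³⁺/Au) − E°(Sn²⁺/Sn).
So E°(Au³⁺/Au) = E°cell + E°(Sn²⁺/Sn) = +1.640 + (-0.14) = +1.50 V.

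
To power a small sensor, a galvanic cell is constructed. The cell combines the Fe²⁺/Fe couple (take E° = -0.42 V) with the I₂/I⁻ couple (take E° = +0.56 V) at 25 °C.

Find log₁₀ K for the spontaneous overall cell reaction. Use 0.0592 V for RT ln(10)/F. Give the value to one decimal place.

Cathode: I₂/I⁻; anode: Fe²⁺/Fe. E°cell = +0.98 V, n = 2.
log K = nE°cell / 0.0592 = (2)(+0.98) / 0.0592 = 33.1.

33.1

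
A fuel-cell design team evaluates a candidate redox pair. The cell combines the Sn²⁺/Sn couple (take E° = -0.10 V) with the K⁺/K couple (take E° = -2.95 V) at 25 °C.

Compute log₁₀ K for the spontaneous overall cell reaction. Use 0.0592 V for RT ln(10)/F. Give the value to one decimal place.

96.3

Cathode: Sn²⁺/Sn; anode: K⁺/K. E°cell = +2.85 V, n = 2.
log K = nE°cell / 0.0592 = (2)(+2.85) / 0.0592 = 96.3.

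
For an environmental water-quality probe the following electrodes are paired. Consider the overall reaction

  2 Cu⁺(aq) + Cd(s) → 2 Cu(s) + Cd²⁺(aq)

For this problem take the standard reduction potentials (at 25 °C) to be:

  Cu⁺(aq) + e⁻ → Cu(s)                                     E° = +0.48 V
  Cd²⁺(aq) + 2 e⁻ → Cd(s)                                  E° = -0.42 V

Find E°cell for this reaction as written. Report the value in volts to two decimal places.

The Cu⁺/Cu couple has the higher reduction potential, so it is the cathode; Cd²⁺/Cd is oxidised at the anode.
E°cell = E°(cathode) − E°(anode) = (+0.48) − (-0.42) = +0.90 V.

+0.90 V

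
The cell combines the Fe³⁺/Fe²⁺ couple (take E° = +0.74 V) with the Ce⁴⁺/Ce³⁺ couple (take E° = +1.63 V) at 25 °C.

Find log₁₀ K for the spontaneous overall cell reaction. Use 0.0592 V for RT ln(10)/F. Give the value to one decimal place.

Cathode: Ce⁴⁺/Ce³⁺; anode: Fe³⁺/Fe²⁺. E°cell = +0.89 V, n = 1.
log K = nE°cell / 0.0592 = (1)(+0.89) / 0.0592 = 15.0.

15.0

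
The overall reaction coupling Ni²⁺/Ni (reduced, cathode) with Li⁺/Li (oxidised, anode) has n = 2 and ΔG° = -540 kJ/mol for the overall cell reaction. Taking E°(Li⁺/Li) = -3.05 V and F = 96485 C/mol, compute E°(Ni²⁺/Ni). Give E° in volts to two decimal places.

E°cell = −ΔG°/(nF) = −(-540×10³)/((2)(96485)) = +2.798 V.
Since Ni²⁺/Ni is the cathode and Li⁺/Li the anode, E°cell = E°(Ni²⁺/Ni) − E°(Li⁺/Li).
So E°(Ni²⁺/Ni) = E°cell + E°(Li⁺/Li) = +2.798 + (-3.05) = -0.25 V.

-0.25 V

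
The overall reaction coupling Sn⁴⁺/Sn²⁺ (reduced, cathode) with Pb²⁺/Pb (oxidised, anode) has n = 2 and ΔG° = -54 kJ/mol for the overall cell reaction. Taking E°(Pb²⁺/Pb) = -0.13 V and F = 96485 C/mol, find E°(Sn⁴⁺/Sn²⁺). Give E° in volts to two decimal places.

E°cell = −ΔG°/(nF) = −(-54×10³)/((2)(96485)) = +0.280 V.
Since Sn⁴⁺/Sn²⁺ is the cathode and Pb²⁺/Pb the anode, E°cell = E°(Sn⁴⁺/Sn²⁺) − E°(Pb²⁺/Pb).
So E°(Sn⁴⁺/Sn²⁺) = E°cell + E°(Pb²⁺/Pb) = +0.280 + (-0.13) = +0.15 V.

+0.15 V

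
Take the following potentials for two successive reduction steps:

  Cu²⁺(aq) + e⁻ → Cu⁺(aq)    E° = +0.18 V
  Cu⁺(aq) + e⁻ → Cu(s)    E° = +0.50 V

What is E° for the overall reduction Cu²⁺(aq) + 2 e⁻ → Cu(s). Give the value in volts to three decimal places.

Standard free energies of sequential steps add: ΔG°₃ = ΔG°₁ + ΔG°₂, so n₃E°₃ = n₁E°₁ + n₂E°₂.
E°₃ = (1×+0.18 + 1×+0.50) / 2 = (+0.680) / 2 = +0.340 V.

+0.340 V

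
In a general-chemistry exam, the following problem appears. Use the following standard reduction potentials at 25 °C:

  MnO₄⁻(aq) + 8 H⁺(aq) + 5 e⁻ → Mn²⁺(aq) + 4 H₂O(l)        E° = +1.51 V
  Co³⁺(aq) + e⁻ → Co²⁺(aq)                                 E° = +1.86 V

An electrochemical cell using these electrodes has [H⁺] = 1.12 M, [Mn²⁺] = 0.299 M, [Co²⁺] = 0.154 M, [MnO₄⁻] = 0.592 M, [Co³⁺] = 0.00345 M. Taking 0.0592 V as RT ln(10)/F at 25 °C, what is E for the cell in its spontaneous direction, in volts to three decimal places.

Co³⁺/Co²⁺ is the cathode (higher E°), MnO₄⁻/Mn²⁺ the anode: E°cell = +1.86 − (+1.51) = +0.35 V, n = 5.
Overall: 5 Co³⁺(aq) + Mn²⁺(aq) + 4 H₂O(l) → 5 Co²⁺(aq) + MnO₄⁻(aq) + 8 H⁺(aq)
Q = [Co²⁺]^5·[MnO₄⁻]·[H⁺]^8 / ([Co³⁺]^5·[Mn²⁺]); log Q = 8.939.
E = E° − (0.0592/n) log Q = +0.35 − (0.0592/5)(8.939) = +0.244 V.

+0.244 V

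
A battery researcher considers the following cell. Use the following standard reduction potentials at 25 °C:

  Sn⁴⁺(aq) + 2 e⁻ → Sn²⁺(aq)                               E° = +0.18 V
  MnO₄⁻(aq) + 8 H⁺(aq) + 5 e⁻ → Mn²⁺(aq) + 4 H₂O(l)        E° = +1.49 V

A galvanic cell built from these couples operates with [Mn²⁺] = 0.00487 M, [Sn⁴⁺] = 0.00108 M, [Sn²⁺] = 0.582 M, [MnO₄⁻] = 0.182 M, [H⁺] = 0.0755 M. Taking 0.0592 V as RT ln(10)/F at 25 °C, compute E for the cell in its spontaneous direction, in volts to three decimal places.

+1.303 V

MnO₄⁻/Mn²⁺ is the cathode (higher E°), Sn⁴⁺/Sn²⁺ the anode: E°cell = +1.49 − (+0.18) = +1.31 V, n = 10.
Overall: 2 MnO₄⁻(aq) + 16 H⁺(aq) + 5 Sn²⁺(aq) → 2 Mn²⁺(aq) + 8 H₂O(l) + 5 Sn⁴⁺(aq)
Q = [Mn²⁺]^2·[Sn⁴⁺]^5 / ([MnO₄⁻]^2·[H⁺]^16·[Sn²⁺]^5); log Q = 1.150.
E = E° − (0.0592/n) log Q = +1.31 − (0.0592/10)(1.150) = +1.303 V.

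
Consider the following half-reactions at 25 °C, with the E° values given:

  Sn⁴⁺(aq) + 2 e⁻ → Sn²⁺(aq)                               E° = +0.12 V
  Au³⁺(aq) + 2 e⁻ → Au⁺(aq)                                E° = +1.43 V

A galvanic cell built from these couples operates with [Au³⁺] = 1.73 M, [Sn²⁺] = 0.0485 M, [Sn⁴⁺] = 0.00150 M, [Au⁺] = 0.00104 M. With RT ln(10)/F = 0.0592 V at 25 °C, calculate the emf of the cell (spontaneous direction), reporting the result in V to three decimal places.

Au³⁺/Au⁺ is the cathode (higher E°), Sn⁴⁺/Sn²⁺ the anode: E°cell = +1.43 − (+0.12) = +1.31 V, n = 2.
Overall: Au³⁺(aq) + Sn²⁺(aq) → Au⁺(aq) + Sn⁴⁺(aq)
Q = [Au⁺]·[Sn⁴⁺] / ([Au³⁺]·[Sn²⁺]); log Q = -4.731.
E = E° − (0.0592/n) log Q = +1.31 − (0.0592/2)(-4.731) = +1.450 V.

+1.450 V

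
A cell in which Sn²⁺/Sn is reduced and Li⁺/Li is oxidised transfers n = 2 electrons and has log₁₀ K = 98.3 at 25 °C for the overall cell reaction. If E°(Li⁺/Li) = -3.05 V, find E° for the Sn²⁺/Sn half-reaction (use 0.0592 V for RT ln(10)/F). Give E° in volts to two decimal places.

-0.14 V

E°cell = (0.0592/n)·log K = (0.0592/2)(98.3) = +2.910 V.
Since Sn²⁺/Sn is the cathode and Li⁺/Li the anode, E°cell = E°(Sn²⁺/Sn) − E°(Li⁺/Li).
So E°(Sn²⁺/Sn) = E°cell + E°(Li⁺/Li) = +2.910 + (-3.05) = -0.14 V.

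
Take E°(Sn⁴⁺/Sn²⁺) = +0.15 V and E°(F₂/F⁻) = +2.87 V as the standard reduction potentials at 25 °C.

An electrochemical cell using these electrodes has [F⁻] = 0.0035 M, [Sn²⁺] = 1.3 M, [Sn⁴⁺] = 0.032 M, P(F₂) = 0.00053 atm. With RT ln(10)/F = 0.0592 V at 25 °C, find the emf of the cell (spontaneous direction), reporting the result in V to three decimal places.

+2.816 V

F₂/F⁻ is the cathode (higher E°), Sn⁴⁺/Sn²⁺ the anode: E°cell = +2.87 − (+0.15) = +2.72 V, n = 2.
Overall: F₂(g) + Sn²⁺(aq) → 2 F⁻(aq) + Sn⁴⁺(aq)
Q = [F⁻]^2·[Sn⁴⁺] / (P(F₂)·[Sn²⁺]); log Q = -3.245.
E = E° − (0.0592/n) log Q = +2.72 − (0.0592/2)(-3.245) = +2.816 V.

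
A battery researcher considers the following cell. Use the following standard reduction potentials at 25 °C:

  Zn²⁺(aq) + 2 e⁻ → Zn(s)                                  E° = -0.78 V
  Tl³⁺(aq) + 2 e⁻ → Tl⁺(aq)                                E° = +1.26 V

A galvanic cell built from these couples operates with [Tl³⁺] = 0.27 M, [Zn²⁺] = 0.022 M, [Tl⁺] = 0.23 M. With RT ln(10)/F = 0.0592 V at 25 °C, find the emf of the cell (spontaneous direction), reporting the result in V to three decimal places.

Tl³⁺/Tl⁺ is the cathode (higher E°), Zn²⁺/Zn the anode: E°cell = +1.26 − (-0.78) = +2.04 V, n = 2.
Overall: Tl³⁺(aq) + Zn(s) → Tl⁺(aq) + Zn²⁺(aq)
Q = [Tl⁺]·[Zn²⁺] / ([Tl³⁺]); log Q = -1.727.
E = E° − (0.0592/n) log Q = +2.04 − (0.0592/2)(-1.727) = +2.091 V.

+2.091 V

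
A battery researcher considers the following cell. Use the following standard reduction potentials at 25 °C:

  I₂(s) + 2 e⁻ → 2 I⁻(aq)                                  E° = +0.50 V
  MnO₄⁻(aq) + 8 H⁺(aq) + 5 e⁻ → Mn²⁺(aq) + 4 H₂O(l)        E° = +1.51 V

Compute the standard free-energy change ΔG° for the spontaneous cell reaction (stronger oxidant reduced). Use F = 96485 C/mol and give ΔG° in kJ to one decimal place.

MnO₄⁻/Mn²⁺ (E° = +1.51 V) is the cathode; I₂/I⁻ (E° = +0.50 V) is the anode, so E°cell = +1.01 V.
Balancing electrons gives n = 10 (lcm of 5 and 2).
ΔG° = −nFE° = −(10)(96485)(+1.01) = -974,498 J = -974.5 kJ.

-974.5 kJ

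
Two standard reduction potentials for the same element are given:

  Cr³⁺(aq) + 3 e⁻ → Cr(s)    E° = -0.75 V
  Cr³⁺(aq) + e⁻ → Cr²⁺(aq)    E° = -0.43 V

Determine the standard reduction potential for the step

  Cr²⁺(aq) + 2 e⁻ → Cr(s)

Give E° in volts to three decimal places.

-0.910 V

Sequential free energies add, so n₃E°₃ = n₁E°₁ + n₂E°₂.
With n₃ = 3, and the known step contributing 1×(-0.43) V, the unknown satisfies 2·E° = 3×(-0.75) − 1×(-0.43) = -1.820.
E° = -1.820 / 2 = -0.910 V.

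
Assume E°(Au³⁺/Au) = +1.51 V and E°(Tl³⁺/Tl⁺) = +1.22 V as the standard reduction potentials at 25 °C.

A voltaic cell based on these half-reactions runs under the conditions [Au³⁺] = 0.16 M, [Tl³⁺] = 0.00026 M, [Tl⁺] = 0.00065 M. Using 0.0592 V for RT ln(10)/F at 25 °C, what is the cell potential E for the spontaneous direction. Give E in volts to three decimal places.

Au³⁺/Au is the cathode (higher E°), Tl³⁺/Tl⁺ the anode: E°cell = +1.51 − (+1.22) = +0.29 V, n = 6.
Overall: 2 Au³⁺(aq) + 3 Tl⁺(aq) → 2 Au(s) + 3 Tl³⁺(aq)
Q = [Tl³⁺]^3 / ([Au³⁺]^2·[Tl⁺]^3); log Q = 0.398.
E = E° − (0.0592/n) log Q = +0.29 − (0.0592/6)(0.398) = +0.286 V.

+0.286 V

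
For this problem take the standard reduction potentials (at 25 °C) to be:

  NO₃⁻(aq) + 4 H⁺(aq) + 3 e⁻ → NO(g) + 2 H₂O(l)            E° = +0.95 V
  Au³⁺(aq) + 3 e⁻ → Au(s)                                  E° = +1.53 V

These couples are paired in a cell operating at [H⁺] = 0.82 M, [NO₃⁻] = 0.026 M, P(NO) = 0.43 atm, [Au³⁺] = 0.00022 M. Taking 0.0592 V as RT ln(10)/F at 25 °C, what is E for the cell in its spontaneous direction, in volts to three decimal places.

+0.539 V

Au³⁺/Au is the cathode (higher E°), NO₃⁻/NO the anode: E°cell = +1.53 − (+0.95) = +0.58 V, n = 3.
Overall: Au³⁺(aq) + NO(g) + 2 H₂O(l) → Au(s) + NO₃⁻(aq) + 4 H⁺(aq)
Q = [NO₃⁻]·[H⁺]^4 / ([Au³⁺]·P(NO)); log Q = 2.094.
E = E° − (0.0592/n) log Q = +0.58 − (0.0592/3)(2.094) = +0.539 V.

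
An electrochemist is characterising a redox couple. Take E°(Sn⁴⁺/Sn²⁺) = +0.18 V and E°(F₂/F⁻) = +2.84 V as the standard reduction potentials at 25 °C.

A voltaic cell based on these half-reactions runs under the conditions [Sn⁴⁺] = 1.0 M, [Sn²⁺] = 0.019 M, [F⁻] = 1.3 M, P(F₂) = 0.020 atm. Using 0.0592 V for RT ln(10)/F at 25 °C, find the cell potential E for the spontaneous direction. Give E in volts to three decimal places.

+2.552 V

F₂/F⁻ is the cathode (higher E°), Sn⁴⁺/Sn²⁺ the anode: E°cell = +2.84 − (+0.18) = +2.66 V, n = 2.
Overall: F₂(g) + Sn²⁺(aq) → 2 F⁻(aq) + Sn⁴⁺(aq)
Q = [F⁻]^2·[Sn⁴⁺] / (P(F₂)·[Sn²⁺]); log Q = 3.648.
E = E° − (0.0592/n) log Q = +2.66 − (0.0592/2)(3.648) = +2.552 V.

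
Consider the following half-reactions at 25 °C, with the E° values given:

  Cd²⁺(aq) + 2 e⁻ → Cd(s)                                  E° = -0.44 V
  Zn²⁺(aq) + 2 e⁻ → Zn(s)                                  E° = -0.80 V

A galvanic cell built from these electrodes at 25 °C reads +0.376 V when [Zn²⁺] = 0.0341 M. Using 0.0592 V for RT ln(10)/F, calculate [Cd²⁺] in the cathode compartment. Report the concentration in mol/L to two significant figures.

Cd²⁺/Cd is the cathode, Zn²⁺/Zn the anode: E°cell = +0.36 V, n = 2.
Overall reaction: Cd²⁺(aq) + Zn(s) → Cd(s) + Zn²⁺(aq); Q = [Zn²⁺]^1/[Cd²⁺]^1.
From E = E° − (0.0592/n) log Q: log Q = (E° − E)·n/0.0592 = (+0.36 − (+0.376))·2/0.0592 = -0.5405.
So 1·log[Cd²⁺] = 1·log(0.0341) − log Q = -1.4672 − (-0.5405) = -0.9267; [Cd²⁺] = 10^(-0.9267) ≈ 0.12 M.

0.12 M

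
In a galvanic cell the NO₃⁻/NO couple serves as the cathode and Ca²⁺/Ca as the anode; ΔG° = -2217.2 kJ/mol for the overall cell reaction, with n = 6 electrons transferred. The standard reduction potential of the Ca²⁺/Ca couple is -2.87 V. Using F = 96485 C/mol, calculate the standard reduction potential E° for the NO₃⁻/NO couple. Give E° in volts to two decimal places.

+0.96 V

E°cell = −ΔG°/(nF) = −(-2217.2×10³)/((6)(96485)) = +3.830 V.
Since NO₃⁻/NO is the cathode and Ca²⁺/Ca the anode, E°cell = E°(NO₃⁻/NO) − E°(Ca²⁺/Ca).
So E°(NO₃⁻/NO) = E°cell + E°(Ca²⁺/Ca) = +3.830 + (-2.87) = +0.96 V.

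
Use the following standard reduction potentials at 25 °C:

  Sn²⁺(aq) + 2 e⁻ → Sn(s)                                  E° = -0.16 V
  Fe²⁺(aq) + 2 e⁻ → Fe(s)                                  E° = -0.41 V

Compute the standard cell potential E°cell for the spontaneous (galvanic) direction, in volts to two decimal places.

+0.25 V

The Sn²⁺/Sn couple has the higher reduction potential, so it is the cathode; Fe²⁺/Fe is oxidised at the anode.
E°cell = E°(cathode) − E°(anode) = (-0.16) − (-0.41) = +0.25 V.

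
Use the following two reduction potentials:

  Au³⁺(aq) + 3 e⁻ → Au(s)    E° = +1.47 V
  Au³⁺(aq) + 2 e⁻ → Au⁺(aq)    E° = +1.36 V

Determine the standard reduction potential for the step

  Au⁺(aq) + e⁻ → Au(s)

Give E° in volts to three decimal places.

+1.690 V

Sequential free energies add, so n₃E°₃ = n₁E°₁ + n₂E°₂.
With n₃ = 3, and the known step contributing 2×(+1.36) V, the unknown satisfies 1·E° = 3×(+1.47) − 2×(+1.36) = +1.690.
E° = +1.690 / 1 = +1.690 V.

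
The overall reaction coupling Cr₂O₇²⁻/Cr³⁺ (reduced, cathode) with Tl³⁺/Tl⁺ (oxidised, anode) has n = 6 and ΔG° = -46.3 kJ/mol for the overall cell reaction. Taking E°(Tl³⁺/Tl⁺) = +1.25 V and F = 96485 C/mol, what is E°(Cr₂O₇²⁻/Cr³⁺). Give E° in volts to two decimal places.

+1.33 V

E°cell = −ΔG°/(nF) = −(-46.3×10³)/((6)(96485)) = +0.080 V.
Since Cr₂O₇²⁻/Cr³⁺ is the cathode and Tl³⁺/Tl⁺ the anode, E°cell = E°(Cr₂O₇²⁻/Cr³⁺) − E°(Tl³⁺/Tl⁺).
So E°(Cr₂O₇²⁻/Cr³⁺) = E°cell + E°(Tl³⁺/Tl⁺) = +0.080 + (+1.25) = +1.33 V.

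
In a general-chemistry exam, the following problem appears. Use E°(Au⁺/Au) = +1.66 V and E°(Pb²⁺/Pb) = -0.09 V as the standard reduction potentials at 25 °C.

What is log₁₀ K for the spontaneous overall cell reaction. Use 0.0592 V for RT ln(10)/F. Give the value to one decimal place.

Cathode: Au⁺/Au; anode: Pb²⁺/Pb. E°cell = +1.75 V, n = 2.
log K = nE°cell / 0.0592 = (2)(+1.75) / 0.0592 = 59.1.

59.1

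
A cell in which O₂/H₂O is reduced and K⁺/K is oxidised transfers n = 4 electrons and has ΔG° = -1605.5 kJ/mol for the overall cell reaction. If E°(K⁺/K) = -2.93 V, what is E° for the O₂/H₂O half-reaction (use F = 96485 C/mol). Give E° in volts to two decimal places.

E°cell = −ΔG°/(nF) = −(-1605.5×10³)/((4)(96485)) = +4.160 V.
Since O₂/H₂O is the cathode and K⁺/K the anode, E°cell = E°(O₂/H₂O) − E°(K⁺/K).
So E°(O₂/H₂O) = E°cell + E°(K⁺/K) = +4.160 + (-2.93) = +1.23 V.

+1.23 V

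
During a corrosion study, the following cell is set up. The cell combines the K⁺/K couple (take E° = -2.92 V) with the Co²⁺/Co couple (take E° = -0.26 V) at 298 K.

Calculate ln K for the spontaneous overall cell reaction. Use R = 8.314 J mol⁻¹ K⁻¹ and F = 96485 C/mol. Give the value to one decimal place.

Cathode: Co²⁺/Co; anode: K⁺/K. E°cell = (-0.26) − (-2.92) = +2.66 V, with n = 2.
ΔG° = −nFE° = −RT ln K, so ln K = nFE°/(RT) = (2)(96485)(+2.66) / ((8.314)(298)) = 207.179.

207.2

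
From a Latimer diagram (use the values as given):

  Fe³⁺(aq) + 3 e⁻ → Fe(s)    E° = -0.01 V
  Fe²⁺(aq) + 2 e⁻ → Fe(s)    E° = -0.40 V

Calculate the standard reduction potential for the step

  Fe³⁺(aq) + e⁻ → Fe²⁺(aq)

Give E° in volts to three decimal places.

Sequential free energies add, so n₃E°₃ = n₁E°₁ + n₂E°₂.
With n₃ = 3, and the known step contributing 2×(-0.40) V, the unknown satisfies 1·E° = 3×(-0.01) − 2×(-0.40) = +0.770.
E° = +0.770 / 1 = +0.770 V.

+0.770 V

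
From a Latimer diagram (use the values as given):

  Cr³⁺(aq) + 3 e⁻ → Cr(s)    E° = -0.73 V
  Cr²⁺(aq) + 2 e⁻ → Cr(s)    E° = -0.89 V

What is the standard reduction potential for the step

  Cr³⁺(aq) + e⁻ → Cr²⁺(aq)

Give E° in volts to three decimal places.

Sequential free energies add, so n₃E°₃ = n₁E°₁ + n₂E°₂.
With n₃ = 3, and the known step contributing 2×(-0.89) V, the unknown satisfies 1·E° = 3×(-0.73) − 2×(-0.89) = -0.410.
E° = -0.410 / 1 = -0.410 V.

-0.410 V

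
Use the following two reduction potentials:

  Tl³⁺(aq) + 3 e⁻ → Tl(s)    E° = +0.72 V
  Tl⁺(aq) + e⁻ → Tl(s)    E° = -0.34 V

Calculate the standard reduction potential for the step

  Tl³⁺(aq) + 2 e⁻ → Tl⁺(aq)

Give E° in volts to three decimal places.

+1.250 V

Sequential free energies add, so n₃E°₃ = n₁E°₁ + n₂E°₂.
With n₃ = 3, and the known step contributing 1×(-0.34) V, the unknown satisfies 2·E° = 3×(+0.72) − 1×(-0.34) = +2.500.
E° = +2.500 / 2 = +1.250 V.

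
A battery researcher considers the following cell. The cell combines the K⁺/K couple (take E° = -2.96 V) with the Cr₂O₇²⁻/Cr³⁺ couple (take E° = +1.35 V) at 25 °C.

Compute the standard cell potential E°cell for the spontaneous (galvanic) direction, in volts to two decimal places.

The Cr₂O₇²⁻/Cr³⁺ couple has the higher reduction potential, so it is the cathode; K⁺/K is oxidised at the anode.
E°cell = E°(cathode) − E°(anode) = (+1.35) − (-2.96) = +4.31 V.
Since E°cell > 0, the reaction is spontaneous under standard conditions.

+4.31 V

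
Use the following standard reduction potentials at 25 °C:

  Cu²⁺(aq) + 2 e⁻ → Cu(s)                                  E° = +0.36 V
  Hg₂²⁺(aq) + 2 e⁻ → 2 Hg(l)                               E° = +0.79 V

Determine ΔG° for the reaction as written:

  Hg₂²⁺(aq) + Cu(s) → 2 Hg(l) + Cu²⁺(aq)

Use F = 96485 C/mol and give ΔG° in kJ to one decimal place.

As written, Hg₂²⁺/Hg is reduced (cathode) and Cu²⁺/Cu is oxidised (anode), so E°cell = (+0.79) − (+0.36) = +0.43 V.
Balancing electrons gives n = 2.
ΔG° = −nFE° = −(2)(96485)(+0.43) = -82,977 J = -83.0 kJ.

-83.0 kJ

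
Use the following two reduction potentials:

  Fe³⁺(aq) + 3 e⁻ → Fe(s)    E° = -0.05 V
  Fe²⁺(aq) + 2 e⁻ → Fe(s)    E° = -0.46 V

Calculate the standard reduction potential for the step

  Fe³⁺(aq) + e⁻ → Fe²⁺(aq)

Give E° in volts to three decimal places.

Sequential free energies add, so n₃E°₃ = n₁E°₁ + n₂E°₂.
With n₃ = 3, and the known step contributing 2×(-0.46) V, the unknown satisfies 1·E° = 3×(-0.05) − 2×(-0.46) = +0.770.
E° = +0.770 / 1 = +0.770 V.

+0.770 V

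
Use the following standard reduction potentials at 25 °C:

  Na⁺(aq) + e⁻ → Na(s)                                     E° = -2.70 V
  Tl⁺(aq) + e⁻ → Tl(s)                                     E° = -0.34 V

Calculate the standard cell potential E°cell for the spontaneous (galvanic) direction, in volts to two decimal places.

The Tl⁺/Tl couple has the higher reduction potential, so it is the cathode; Na⁺/Na is oxidised at the anode.
E°cell = E°(cathode) − E°(anode) = (-0.34) − (-2.70) = +2.36 V.

+2.36 V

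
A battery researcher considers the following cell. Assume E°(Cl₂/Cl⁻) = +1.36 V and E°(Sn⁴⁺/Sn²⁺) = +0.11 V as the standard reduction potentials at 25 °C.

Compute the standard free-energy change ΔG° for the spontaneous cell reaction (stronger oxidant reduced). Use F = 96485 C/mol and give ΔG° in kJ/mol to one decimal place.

-241.2 kJ/mol

Cl₂/Cl⁻ (E° = +1.36 V) is the cathode; Sn⁴⁺/Sn²⁺ (E° = +0.11 V) is the anode, so E°cell = +1.25 V.
Balancing electrons gives n = 2 (lcm of 2 and 2).
ΔG° = −nFE° = −(2)(96485)(+1.25) = -241,212 J = -241.2 kJ/mol.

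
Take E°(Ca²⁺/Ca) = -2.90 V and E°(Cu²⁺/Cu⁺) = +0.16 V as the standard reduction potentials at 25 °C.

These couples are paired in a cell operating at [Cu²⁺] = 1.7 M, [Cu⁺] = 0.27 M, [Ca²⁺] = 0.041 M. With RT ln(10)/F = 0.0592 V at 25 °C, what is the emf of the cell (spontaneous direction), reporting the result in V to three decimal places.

+3.148 V

Cu²⁺/Cu⁺ is the cathode (higher E°), Ca²⁺/Ca the anode: E°cell = +0.16 − (-2.90) = +3.06 V, n = 2.
Overall: 2 Cu²⁺(aq) + Ca(s) → 2 Cu⁺(aq) + Ca²⁺(aq)
Q = [Cu⁺]^2·[Ca²⁺] / ([Cu²⁺]^2); log Q = -2.985.
E = E° − (0.0592/n) log Q = +3.06 − (0.0592/2)(-2.985) = +3.148 V.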